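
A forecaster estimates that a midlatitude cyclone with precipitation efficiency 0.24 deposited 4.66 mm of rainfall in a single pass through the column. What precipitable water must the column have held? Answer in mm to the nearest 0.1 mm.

PW ≈ 19.4 mm

PW = rainfall / ε = 4.66 / 0.24 = 19.4 mm.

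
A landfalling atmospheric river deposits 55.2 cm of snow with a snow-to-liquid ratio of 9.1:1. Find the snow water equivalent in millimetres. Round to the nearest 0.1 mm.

SWE = snow depth / ratio = 55.2 cm / 9.1 = 6.066 cm = 60.7 mm.

SWE ≈ 60.7 mm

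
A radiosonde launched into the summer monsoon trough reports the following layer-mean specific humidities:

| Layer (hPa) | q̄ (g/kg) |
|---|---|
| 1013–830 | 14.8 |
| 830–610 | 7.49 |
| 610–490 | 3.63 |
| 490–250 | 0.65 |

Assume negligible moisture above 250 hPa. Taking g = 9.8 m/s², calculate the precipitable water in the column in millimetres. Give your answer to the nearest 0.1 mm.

PW ≈ 50.5 mm

Precipitable water is the column-integrated vapour mass per unit area: PW = (1/g) Σ q̄ Δp, with q in kg/kg and Δp in Pa (1 kg/m² of water = 1 mm).
Layer 1013–830 hPa: Δp = 183 hPa = 18300 Pa, q̄ = 0.0148 kg/kg → 0.0148 × 18300 / 9.8 = 27.64 mm
Layer 830–610 hPa: Δp = 220 hPa = 22000 Pa, q̄ = 0.00749 kg/kg → 0.00749 × 22000 / 9.8 = 16.81 mm
Layer 610–490 hPa: Δp = 120 hPa = 12000 Pa, q̄ = 0.00363 kg/kg → 0.00363 × 12000 / 9.8 = 4.44 mm
Layer 490–250 hPa: Δp = 240 hPa = 24000 Pa, q̄ = 0.00065 kg/kg → 0.00065 × 24000 / 9.8 = 1.59 mm
PW = 27.64 + 16.81 + 4.44 + 1.59 = 50.48 ≈ 50.5 mm.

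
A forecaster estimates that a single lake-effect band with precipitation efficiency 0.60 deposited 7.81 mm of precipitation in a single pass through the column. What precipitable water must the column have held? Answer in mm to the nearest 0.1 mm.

PW = precipitation / ε = 7.81 / 0.60 = 13.0 mm.

PW ≈ 13.0 mm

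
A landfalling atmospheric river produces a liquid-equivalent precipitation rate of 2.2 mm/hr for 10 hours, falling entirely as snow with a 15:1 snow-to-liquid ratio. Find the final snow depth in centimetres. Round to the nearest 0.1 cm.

Liquid-equivalent depth = 2.2 × 10 = 22 mm.
Snow depth = 22 mm × 15 = 330 mm = 33.0 cm.

snow depth ≈ 33.0 cm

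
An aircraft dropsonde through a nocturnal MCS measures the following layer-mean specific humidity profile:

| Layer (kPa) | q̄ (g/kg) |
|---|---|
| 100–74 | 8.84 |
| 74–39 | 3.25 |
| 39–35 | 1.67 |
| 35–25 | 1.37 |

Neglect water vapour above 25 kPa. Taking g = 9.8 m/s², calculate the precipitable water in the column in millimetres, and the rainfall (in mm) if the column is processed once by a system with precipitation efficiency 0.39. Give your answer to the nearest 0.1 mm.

Precipitable water is the column-integrated vapour mass per unit area: PW = (1/g) Σ q̄ Δp, with q in kg/kg and Δp in Pa (1 kg/m² of water = 1 mm).
Layer 100–74 kPa: Δp = 260 hPa = 26000 Pa, q̄ = 0.00884 kg/kg → 0.00884 × 26000 / 9.8 = 23.45 mm
Layer 74–39 kPa: Δp = 350 hPa = 35000 Pa, q̄ = 0.00325 kg/kg → 0.00325 × 35000 / 9.8 = 11.61 mm
Layer 39–35 kPa: Δp = 40 hPa = 4000 Pa, q̄ = 0.00167 kg/kg → 0.00167 × 4000 / 9.8 = 0.68 mm
Layer 35–25 kPa: Δp = 100 hPa = 10000 Pa, q̄ = 0.00137 kg/kg → 0.00137 × 10000 / 9.8 = 1.40 mm
PW = 23.45 + 11.61 + 0.68 + 1.40 = 37.14 ≈ 37.1 mm.
Rainfall = ε × PW = 0.39 × 37.1 = 14.5 mm.

PW ≈ 37.1 mm; rainfall ≈ 14.5 mm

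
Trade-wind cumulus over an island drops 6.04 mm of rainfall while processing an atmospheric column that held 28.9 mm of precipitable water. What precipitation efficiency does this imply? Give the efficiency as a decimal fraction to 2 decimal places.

ε ≈ 0.21

ε = rainfall / PW = 6.04 / 28.9 = 0.21.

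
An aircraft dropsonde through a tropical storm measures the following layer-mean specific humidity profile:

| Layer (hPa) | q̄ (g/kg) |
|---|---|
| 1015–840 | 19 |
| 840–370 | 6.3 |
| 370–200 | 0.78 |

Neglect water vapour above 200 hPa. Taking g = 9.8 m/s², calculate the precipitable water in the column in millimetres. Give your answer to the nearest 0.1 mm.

PW ≈ 65.5 mm

Precipitable water is the column-integrated vapour mass per unit area: PW = (1/g) Σ q̄ Δp, with q in kg/kg and Δp in Pa (1 kg/m² of water = 1 mm).
Layer 1015–840 hPa: Δp = 175 hPa = 17500 Pa, q̄ = 0.019 kg/kg → 0.019 × 17500 / 9.8 = 33.93 mm
Layer 840–370 hPa: Δp = 470 hPa = 47000 Pa, q̄ = 0.0063 kg/kg → 0.0063 × 47000 / 9.8 = 30.21 mm
Layer 370–200 hPa: Δp = 170 hPa = 17000 Pa, q̄ = 0.00078 kg/kg → 0.00078 × 17000 / 9.8 = 1.35 mm
PW = 33.93 + 30.21 + 1.35 = 65.49 ≈ 65.5 mm.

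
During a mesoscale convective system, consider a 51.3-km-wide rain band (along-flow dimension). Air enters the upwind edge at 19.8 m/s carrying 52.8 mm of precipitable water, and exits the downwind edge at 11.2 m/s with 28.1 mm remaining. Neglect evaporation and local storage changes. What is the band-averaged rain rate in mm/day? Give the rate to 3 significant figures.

Column moisture flux per unit crosswind length is F = V × PW.
Inflow: F_in = 19.8 × 52.8 = 1045.44 mm·m/s
Outflow: F_out = 11.2 × 28.1 = 314.72 mm·m/s
Steady-state rate R = (F_in − F_out)/L = (1045.44 − 314.72) / 51300 m = 1.424e-02 mm/s.
R = 1.424e-02 × 3600 × 24 = 1230 mm/day.

R ≈ 1230 mm/day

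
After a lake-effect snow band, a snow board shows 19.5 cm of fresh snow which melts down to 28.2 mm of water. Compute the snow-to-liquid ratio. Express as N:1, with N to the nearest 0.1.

Ratio = snow depth / SWE = 195 mm / 28.2 mm = 6.9, i.e. 6.9:1.

ratio ≈ 6.9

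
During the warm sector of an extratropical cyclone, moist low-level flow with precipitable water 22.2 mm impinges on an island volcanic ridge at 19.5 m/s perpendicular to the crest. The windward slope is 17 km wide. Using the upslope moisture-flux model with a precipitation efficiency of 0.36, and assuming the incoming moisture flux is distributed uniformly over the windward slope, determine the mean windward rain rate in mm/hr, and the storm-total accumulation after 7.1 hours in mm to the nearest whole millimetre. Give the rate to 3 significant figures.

Incoming column moisture flux per unit ridge length: F = V × PW = 19.5 × 22.2 = 432.9 mm·m/s.
Spread over the 17 km slope with efficiency ε = 0.36: R = ε·F/W = 0.36 × 432.9 / 17000 m = 9.167e-03 mm/s.
R = 9.167e-03 × 3600 = 33.0 mm/hr.
Over 7.1 h: total = 33.0 × 7.1 = 234.3 ≈ 234 mm.

R ≈ 33.0 mm/hr; total ≈ 234 mm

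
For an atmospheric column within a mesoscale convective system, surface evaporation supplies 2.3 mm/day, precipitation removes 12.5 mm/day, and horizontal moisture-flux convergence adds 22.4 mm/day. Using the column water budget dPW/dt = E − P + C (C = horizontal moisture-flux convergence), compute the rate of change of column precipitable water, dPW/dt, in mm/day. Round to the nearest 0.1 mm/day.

dPW/dt ≈ 12.2 mm/day

dPW/dt = E − P + C = 2.3 − 12.5 + (22.4) = 12.2 mm/day.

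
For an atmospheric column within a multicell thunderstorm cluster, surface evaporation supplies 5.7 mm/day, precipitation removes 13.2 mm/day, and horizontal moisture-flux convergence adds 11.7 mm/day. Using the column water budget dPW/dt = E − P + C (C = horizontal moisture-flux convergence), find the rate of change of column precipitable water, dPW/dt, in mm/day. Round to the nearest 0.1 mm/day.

dPW/dt = E − P + C = 5.7 − 13.2 + (11.7) = 4.2 mm/day.

dPW/dt ≈ 4.2 mm/day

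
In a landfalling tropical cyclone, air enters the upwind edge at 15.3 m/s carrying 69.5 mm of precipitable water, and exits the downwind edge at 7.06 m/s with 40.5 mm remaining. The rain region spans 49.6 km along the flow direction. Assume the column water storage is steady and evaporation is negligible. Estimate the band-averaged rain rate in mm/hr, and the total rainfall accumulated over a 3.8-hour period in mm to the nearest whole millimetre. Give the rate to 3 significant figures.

R ≈ 56.4 mm/hr; total ≈ 214 mm

Column moisture flux per unit crosswind length is F = V × PW.
Inflow: F_in = 15.3 × 69.5 = 1063.35 mm·m/s
Outflow: F_out = 7.06 × 40.5 = 285.93 mm·m/s
Steady-state rate R = (F_in − F_out)/L = (1063.35 − 285.93) / 49600 m = 1.567e-02 mm/s.
R = 1.567e-02 × 3600 = 56.4 mm/hr.
Over 3.8 h: total = 56.4 × 3.8 = 214.32 ≈ 214 mm.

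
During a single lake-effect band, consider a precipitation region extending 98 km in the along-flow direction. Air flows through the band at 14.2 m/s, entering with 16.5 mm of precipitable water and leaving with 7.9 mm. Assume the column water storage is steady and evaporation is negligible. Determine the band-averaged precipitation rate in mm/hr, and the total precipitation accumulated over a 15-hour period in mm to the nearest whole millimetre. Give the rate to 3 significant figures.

R ≈ 4.49 mm/hr; total ≈ 67 mm

Column moisture flux per unit crosswind length is F = V × PW.
Inflow: F_in = 14.2 × 16.5 = 234.3 mm·m/s
Outflow: F_out = 14.2 × 7.9 = 112.18 mm·m/s
Steady-state rate R = (F_in − F_out)/L = (234.3 − 112.18) / 98000 m = 1.246e-03 mm/s.
R = 1.246e-03 × 3600 = 4.49 mm/hr.
Over 15 h: total = 4.49 × 15 = 67.35 ≈ 67 mm.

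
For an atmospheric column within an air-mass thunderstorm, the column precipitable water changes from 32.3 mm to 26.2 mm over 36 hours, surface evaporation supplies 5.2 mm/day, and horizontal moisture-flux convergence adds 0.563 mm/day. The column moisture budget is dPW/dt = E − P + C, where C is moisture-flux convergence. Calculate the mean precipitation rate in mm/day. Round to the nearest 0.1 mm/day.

dPW/dt = (26.2 − 32.3) mm / (36/24 day) = -4.067 mm/day.
P = E + C − dPW/dt = 5.2 + (0.563) − (-4.067) = 9.8 mm/day.

P ≈ 9.8 mm/day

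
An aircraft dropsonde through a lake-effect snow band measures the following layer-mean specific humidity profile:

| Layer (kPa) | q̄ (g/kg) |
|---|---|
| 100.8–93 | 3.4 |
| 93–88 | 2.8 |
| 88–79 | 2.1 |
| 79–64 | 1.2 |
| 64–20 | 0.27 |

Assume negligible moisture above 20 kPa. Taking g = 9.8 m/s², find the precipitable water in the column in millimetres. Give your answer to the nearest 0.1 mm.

PW ≈ 9.1 mm

Precipitable water is the column-integrated vapour mass per unit area: PW = (1/g) Σ q̄ Δp, with q in kg/kg and Δp in Pa (1 kg/m² of water = 1 mm).
Layer 100.8–93 kPa: Δp = 78 hPa = 7800 Pa, q̄ = 0.0034 kg/kg → 0.0034 × 7800 / 9.8 = 2.71 mm
Layer 93–88 kPa: Δp = 50 hPa = 5000 Pa, q̄ = 0.0028 kg/kg → 0.0028 × 5000 / 9.8 = 1.43 mm
Layer 88–79 kPa: Δp = 90 hPa = 9000 Pa, q̄ = 0.0021 kg/kg → 0.0021 × 9000 / 9.8 = 1.93 mm
Layer 79–64 kPa: Δp = 150 hPa = 15000 Pa, q̄ = 0.0012 kg/kg → 0.0012 × 15000 / 9.8 = 1.84 mm
Layer 64–20 kPa: Δp = 440 hPa = 44000 Pa, q̄ = 0.00027 kg/kg → 0.00027 × 44000 / 9.8 = 1.21 mm
PW = 2.71 + 1.43 + 1.93 + 1.84 + 1.21 = 9.12 ≈ 9.1 mm.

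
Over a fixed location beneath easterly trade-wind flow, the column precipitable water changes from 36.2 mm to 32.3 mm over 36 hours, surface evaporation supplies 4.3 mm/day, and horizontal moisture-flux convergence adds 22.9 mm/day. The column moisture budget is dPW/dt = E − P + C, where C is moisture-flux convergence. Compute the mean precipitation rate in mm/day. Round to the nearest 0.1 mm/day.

dPW/dt = (32.3 − 36.2) mm / (36/24 day) = -2.600 mm/day.
P = E + C − dPW/dt = 4.3 + (22.9) − (-2.600) = 29.8 mm/day.

P ≈ 29.8 mm/day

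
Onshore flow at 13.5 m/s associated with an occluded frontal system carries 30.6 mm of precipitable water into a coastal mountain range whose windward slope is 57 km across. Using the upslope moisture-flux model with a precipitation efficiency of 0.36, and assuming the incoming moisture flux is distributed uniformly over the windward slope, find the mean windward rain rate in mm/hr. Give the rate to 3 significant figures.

R ≈ 9.39 mm/hr

Incoming column moisture flux per unit ridge length: F = V × PW = 13.5 × 30.6 = 413.1 mm·m/s.
Spread over the 57 km slope with efficiency ε = 0.36: R = ε·F/W = 0.36 × 413.1 / 57000 m = 2.609e-03 mm/s.
R = 2.609e-03 × 3600 = 9.39 mm/hr.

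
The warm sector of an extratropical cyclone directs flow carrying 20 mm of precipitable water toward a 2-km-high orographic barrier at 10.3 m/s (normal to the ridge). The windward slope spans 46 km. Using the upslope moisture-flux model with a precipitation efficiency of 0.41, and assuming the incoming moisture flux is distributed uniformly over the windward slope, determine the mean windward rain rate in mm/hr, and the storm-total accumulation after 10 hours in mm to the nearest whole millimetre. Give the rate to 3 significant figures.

Incoming column moisture flux per unit ridge length: F = V × PW = 10.3 × 20 = 206 mm·m/s.
Spread over the 46 km slope with efficiency ε = 0.41: R = ε·F/W = 0.41 × 206 / 46000 m = 1.836e-03 mm/s.
R = 1.836e-03 × 3600 = 6.61 mm/hr.
Over 10 h: total = 6.61 × 10 = 66.1 ≈ 66 mm.

R ≈ 6.61 mm/hr; total ≈ 66 mm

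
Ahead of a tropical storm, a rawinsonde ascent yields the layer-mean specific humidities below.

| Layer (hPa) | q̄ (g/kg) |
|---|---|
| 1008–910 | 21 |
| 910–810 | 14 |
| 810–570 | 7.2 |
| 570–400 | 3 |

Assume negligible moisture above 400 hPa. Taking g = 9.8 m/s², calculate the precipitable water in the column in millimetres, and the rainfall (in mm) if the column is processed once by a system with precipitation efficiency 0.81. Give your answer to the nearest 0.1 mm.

Precipitable water is the column-integrated vapour mass per unit area: PW = (1/g) Σ q̄ Δp, with q in kg/kg and Δp in Pa (1 kg/m² of water = 1 mm).
Layer 1008–910 hPa: Δp = 98 hPa = 9800 Pa, q̄ = 0.021 kg/kg → 0.021 × 9800 / 9.8 = 21.00 mm
Layer 910–810 hPa: Δp = 100 hPa = 10000 Pa, q̄ = 0.014 kg/kg → 0.014 × 10000 / 9.8 = 14.29 mm
Layer 810–570 hPa: Δp = 240 hPa = 24000 Pa, q̄ = 0.0072 kg/kg → 0.0072 × 24000 / 9.8 = 17.63 mm
Layer 570–400 hPa: Δp = 170 hPa = 17000 Pa, q̄ = 0.003 kg/kg → 0.003 × 17000 / 9.8 = 5.20 mm
PW = 21.00 + 14.29 + 17.63 + 5.20 = 58.12 ≈ 58.1 mm.
Rainfall = ε × PW = 0.81 × 58.1 = 47.1 mm.

PW ≈ 58.1 mm; rainfall ≈ 47.1 mm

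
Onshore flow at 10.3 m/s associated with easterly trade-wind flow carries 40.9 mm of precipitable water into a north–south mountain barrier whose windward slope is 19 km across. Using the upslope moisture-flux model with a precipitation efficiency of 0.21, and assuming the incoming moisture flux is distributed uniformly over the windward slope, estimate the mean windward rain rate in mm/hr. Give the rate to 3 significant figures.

Incoming column moisture flux per unit ridge length: F = V × PW = 10.3 × 40.9 = 421.27 mm·m/s.
Spread over the 19 km slope with efficiency ε = 0.21: R = ε·F/W = 0.21 × 421.27 / 19000 m = 4.656e-03 mm/s.
R = 4.656e-03 × 3600 = 16.8 mm/hr.

R ≈ 16.8 mm/hr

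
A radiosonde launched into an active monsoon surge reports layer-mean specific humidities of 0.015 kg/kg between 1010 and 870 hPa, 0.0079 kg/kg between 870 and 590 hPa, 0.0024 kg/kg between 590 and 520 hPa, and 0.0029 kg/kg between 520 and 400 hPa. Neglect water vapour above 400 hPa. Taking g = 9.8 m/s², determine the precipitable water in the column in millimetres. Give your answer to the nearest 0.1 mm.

PW ≈ 49.3 mm

Precipitable water is the column-integrated vapour mass per unit area: PW = (1/g) Σ q̄ Δp, with q in kg/kg and Δp in Pa (1 kg/m² of water = 1 mm).
Layer 1010–870 hPa: Δp = 140 hPa = 14000 Pa, q̄ = 0.015 kg/kg → 0.015 × 14000 / 9.8 = 21.43 mm
Layer 870–590 hPa: Δp = 280 hPa = 28000 Pa, q̄ = 0.0079 kg/kg → 0.0079 × 28000 / 9.8 = 22.57 mm
Layer 590–520 hPa: Δp = 70 hPa = 7000 Pa, q̄ = 0.0024 kg/kg → 0.0024 × 7000 / 9.8 = 1.71 mm
Layer 520–400 hPa: Δp = 120 hPa = 12000 Pa, q̄ = 0.0029 kg/kg → 0.0029 × 12000 / 9.8 = 3.55 mm
PW = 21.43 + 22.57 + 1.71 + 3.55 = 49.26 ≈ 49.3 mm.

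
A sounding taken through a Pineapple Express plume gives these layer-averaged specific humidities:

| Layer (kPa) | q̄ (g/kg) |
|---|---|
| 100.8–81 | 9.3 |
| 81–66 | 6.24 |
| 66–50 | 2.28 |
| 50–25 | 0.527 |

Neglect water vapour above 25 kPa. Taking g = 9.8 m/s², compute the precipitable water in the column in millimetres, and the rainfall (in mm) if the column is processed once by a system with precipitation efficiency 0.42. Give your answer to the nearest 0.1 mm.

PW ≈ 33.4 mm; rainfall ≈ 14.0 mm

Precipitable water is the column-integrated vapour mass per unit area: PW = (1/g) Σ q̄ Δp, with q in kg/kg and Δp in Pa (1 kg/m² of water = 1 mm).
Layer 100.8–81 kPa: Δp = 198 hPa = 19800 Pa, q̄ = 0.0093 kg/kg → 0.0093 × 19800 / 9.8 = 18.79 mm
Layer 81–66 kPa: Δp = 150 hPa = 15000 Pa, q̄ = 0.00624 kg/kg → 0.00624 × 15000 / 9.8 = 9.55 mm
Layer 66–50 kPa: Δp = 160 hPa = 16000 Pa, q̄ = 0.00228 kg/kg → 0.00228 × 16000 / 9.8 = 3.72 mm
Layer 50–25 kPa: Δp = 250 hPa = 25000 Pa, q̄ = 0.000527 kg/kg → 0.000527 × 25000 / 9.8 = 1.34 mm
PW = 18.79 + 9.55 + 3.72 + 1.34 = 33.40 ≈ 33.4 mm.
Rainfall = ε × PW = 0.42 × 33.4 = 14.0 mm.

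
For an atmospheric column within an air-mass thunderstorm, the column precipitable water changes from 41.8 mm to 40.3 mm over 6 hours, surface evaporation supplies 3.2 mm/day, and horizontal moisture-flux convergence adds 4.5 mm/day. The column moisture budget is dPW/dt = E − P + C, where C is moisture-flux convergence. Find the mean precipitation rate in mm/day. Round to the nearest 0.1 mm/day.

P ≈ 13.7 mm/day

dPW/dt = (40.3 − 41.8) mm / (6/24 day) = -6.000 mm/day.
P = E + C − dPW/dt = 3.2 + (4.5) − (-6.000) = 13.7 mm/day.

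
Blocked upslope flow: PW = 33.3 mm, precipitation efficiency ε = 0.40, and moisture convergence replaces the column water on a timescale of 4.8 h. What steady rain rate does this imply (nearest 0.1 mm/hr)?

R ≈ 2.8 mm/hr

Each overturning extracts ε × PW = 0.40 × 33.3 = 13.32 mm.
Rate = ε·PW / τ = 13.32 / 4.8 h = 2.8 mm/hr.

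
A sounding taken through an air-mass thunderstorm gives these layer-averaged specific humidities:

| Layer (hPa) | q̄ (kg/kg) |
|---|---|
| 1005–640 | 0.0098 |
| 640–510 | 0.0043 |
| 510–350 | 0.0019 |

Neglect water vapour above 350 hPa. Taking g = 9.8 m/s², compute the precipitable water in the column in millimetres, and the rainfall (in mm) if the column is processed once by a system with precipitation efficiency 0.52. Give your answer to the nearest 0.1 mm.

PW ≈ 45.3 mm; rainfall ≈ 23.6 mm

Precipitable water is the column-integrated vapour mass per unit area: PW = (1/g) Σ q̄ Δp, with q in kg/kg and Δp in Pa (1 kg/m² of water = 1 mm).
Layer 1005–640 hPa: Δp = 365 hPa = 36500 Pa, q̄ = 0.0098 kg/kg → 0.0098 × 36500 / 9.8 = 36.50 mm
Layer 640–510 hPa: Δp = 130 hPa = 13000 Pa, q̄ = 0.0043 kg/kg → 0.0043 × 13000 / 9.8 = 5.70 mm
Layer 510–350 hPa: Δp = 160 hPa = 16000 Pa, q̄ = 0.0019 kg/kg → 0.0019 × 16000 / 9.8 = 3.10 mm
PW = 36.50 + 5.70 + 3.10 = 45.30 ≈ 45.3 mm.
Rainfall = ε × PW = 0.52 × 45.3 = 23.6 mm.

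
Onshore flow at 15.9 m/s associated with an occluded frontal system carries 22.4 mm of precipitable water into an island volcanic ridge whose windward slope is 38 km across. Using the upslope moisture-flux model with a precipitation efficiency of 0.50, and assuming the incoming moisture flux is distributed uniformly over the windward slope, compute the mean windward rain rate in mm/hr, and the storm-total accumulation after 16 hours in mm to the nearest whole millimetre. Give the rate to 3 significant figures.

R ≈ 16.9 mm/hr; total ≈ 270 mm

Incoming column moisture flux per unit ridge length: F = V × PW = 15.9 × 22.4 = 356.16 mm·m/s.
Spread over the 38 km slope with efficiency ε = 0.50: R = ε·F/W = 0.50 × 356.16 / 38000 m = 4.686e-03 mm/s.
R = 4.686e-03 × 3600 = 16.9 mm/hr.
Over 16 h: total = 16.9 × 16 = 270.4 ≈ 270 mm.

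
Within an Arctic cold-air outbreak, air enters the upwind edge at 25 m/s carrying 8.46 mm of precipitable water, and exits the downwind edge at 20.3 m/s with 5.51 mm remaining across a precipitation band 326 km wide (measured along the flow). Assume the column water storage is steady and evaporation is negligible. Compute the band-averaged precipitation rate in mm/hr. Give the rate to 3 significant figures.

Column moisture flux per unit crosswind length is F = V × PW.
Inflow: F_in = 25 × 8.46 = 211.5 mm·m/s
Outflow: F_out = 20.3 × 5.51 = 111.853 mm·m/s
Steady-state rate R = (F_in − F_out)/L = (211.5 − 111.853) / 326000 m = 3.057e-04 mm/s.
R = 3.057e-04 × 3600 = 1.10 mm/hr.

R ≈ 1.10 mm/hr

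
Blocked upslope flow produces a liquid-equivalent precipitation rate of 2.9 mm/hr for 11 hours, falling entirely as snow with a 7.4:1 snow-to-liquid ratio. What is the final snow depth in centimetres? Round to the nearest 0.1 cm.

Liquid-equivalent depth = 2.9 × 11 = 31.9 mm.
Snow depth = 31.9 mm × 7.4 = 236.06 mm = 23.6 cm.

snow depth ≈ 23.6 cm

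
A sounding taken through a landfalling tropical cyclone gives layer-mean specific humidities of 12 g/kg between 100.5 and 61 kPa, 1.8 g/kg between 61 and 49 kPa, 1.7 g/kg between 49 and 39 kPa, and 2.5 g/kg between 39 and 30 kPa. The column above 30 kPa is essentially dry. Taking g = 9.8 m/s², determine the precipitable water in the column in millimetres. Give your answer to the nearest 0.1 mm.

Precipitable water is the column-integrated vapour mass per unit area: PW = (1/g) Σ q̄ Δp, with q in kg/kg and Δp in Pa (1 kg/m² of water = 1 mm).
Layer 100.5–61 kPa: Δp = 395 hPa = 39500 Pa, q̄ = 0.012 kg/kg → 0.012 × 39500 / 9.8 = 48.37 mm
Layer 61–49 kPa: Δp = 120 hPa = 12000 Pa, q̄ = 0.0018 kg/kg → 0.0018 × 12000 / 9.8 = 2.20 mm
Layer 49–39 kPa: Δp = 100 hPa = 10000 Pa, q̄ = 0.0017 kg/kg → 0.0017 × 10000 / 9.8 = 1.73 mm
Layer 39–30 kPa: Δp = 90 hPa = 9000 Pa, q̄ = 0.0025 kg/kg → 0.0025 × 9000 / 9.8 = 2.30 mm
PW = 48.37 + 2.20 + 1.73 + 2.30 = 54.60 ≈ 54.6 mm.

PW ≈ 54.6 mm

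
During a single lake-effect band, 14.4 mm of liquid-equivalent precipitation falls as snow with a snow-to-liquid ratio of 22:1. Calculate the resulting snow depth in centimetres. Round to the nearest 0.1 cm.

snow depth ≈ 31.7 cm

Snow depth = liquid × ratio = 14.4 mm × 22 = 316.8 mm = 31.7 cm.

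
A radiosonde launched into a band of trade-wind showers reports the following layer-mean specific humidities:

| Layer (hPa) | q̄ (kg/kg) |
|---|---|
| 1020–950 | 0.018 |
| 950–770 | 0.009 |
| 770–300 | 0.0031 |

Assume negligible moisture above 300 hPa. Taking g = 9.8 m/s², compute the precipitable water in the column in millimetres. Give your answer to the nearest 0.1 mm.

Precipitable water is the column-integrated vapour mass per unit area: PW = (1/g) Σ q̄ Δp, with q in kg/kg and Δp in Pa (1 kg/m² of water = 1 mm).
Layer 1020–950 hPa: Δp = 70 hPa = 7000 Pa, q̄ = 0.018 kg/kg → 0.018 × 7000 / 9.8 = 12.86 mm
Layer 950–770 hPa: Δp = 180 hPa = 18000 Pa, q̄ = 0.009 kg/kg → 0.009 × 18000 / 9.8 = 16.53 mm
Layer 770–300 hPa: Δp = 470 hPa = 47000 Pa, q̄ = 0.0031 kg/kg → 0.0031 × 47000 / 9.8 = 14.87 mm
PW = 12.86 + 16.53 + 14.87 = 44.26 ≈ 44.3 mm.

PW ≈ 44.3 mm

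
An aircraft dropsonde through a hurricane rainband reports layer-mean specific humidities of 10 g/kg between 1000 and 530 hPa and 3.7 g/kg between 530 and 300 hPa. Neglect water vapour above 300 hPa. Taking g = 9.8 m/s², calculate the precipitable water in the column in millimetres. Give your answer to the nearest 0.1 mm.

Precipitable water is the column-integrated vapour mass per unit area: PW = (1/g) Σ q̄ Δp, with q in kg/kg and Δp in Pa (1 kg/m² of water = 1 mm).
Layer 1000–530 hPa: Δp = 470 hPa = 47000 Pa, q̄ = 0.01 kg/kg → 0.01 × 47000 / 9.8 = 47.96 mm
Layer 530–300 hPa: Δp = 230 hPa = 23000 Pa, q̄ = 0.0037 kg/kg → 0.0037 × 23000 / 9.8 = 8.68 mm
PW = 47.96 + 8.68 = 56.64 ≈ 56.6 mm.

PW ≈ 56.6 mm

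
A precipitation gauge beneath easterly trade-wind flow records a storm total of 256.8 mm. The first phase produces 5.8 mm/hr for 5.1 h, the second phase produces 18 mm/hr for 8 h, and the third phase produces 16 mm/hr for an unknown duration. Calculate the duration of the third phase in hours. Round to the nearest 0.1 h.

Known phases: 5.8 × 5.1 + 18 × 8 = 29.58 + 144 = 173.58 mm.
Remaining depth = 256.8 − 173.58 = 83.22 mm.
Duration = 83.22 / 16 = 5.2 h.

duration ≈ 5.2 h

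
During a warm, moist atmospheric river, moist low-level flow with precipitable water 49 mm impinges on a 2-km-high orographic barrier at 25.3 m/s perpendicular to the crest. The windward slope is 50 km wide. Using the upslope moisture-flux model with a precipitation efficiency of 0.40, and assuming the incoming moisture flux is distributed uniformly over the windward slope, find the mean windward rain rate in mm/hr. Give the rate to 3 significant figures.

Incoming column moisture flux per unit ridge length: F = V × PW = 25.3 × 49 = 1239.7 mm·m/s.
Spread over the 50 km slope with efficiency ε = 0.40: R = ε·F/W = 0.40 × 1239.7 / 50000 m = 9.918e-03 mm/s.
R = 9.918e-03 × 3600 = 35.7 mm/hr.

R ≈ 35.7 mm/hr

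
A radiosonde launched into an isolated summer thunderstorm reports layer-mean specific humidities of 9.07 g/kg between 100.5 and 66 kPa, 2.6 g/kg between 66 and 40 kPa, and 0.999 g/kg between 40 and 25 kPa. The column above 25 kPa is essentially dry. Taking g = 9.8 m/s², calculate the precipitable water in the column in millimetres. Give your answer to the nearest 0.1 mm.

PW ≈ 40.4 mm

Precipitable water is the column-integrated vapour mass per unit area: PW = (1/g) Σ q̄ Δp, with q in kg/kg and Δp in Pa (1 kg/m² of water = 1 mm).
Layer 100.5–66 kPa: Δp = 345 hPa = 34500 Pa, q̄ = 0.00907 kg/kg → 0.00907 × 34500 / 9.8 = 31.93 mm
Layer 66–40 kPa: Δp = 260 hPa = 26000 Pa, q̄ = 0.0026 kg/kg → 0.0026 × 26000 / 9.8 = 6.90 mm
Layer 40–25 kPa: Δp = 150 hPa = 15000 Pa, q̄ = 0.000999 kg/kg → 0.000999 × 15000 / 9.8 = 1.53 mm
PW = 31.93 + 6.90 + 1.53 = 40.36 ≈ 40.4 mm.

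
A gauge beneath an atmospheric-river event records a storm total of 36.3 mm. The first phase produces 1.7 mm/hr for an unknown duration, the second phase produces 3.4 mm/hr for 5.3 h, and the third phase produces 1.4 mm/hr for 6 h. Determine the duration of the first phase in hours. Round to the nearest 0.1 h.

Known phases: 3.4 × 5.3 + 1.4 × 6 = 18.02 + 8.4 = 26.42 mm.
Remaining depth = 36.3 − 26.42 = 9.88 mm.
Duration = 9.88 / 1.7 = 5.8 h.

duration ≈ 5.8 h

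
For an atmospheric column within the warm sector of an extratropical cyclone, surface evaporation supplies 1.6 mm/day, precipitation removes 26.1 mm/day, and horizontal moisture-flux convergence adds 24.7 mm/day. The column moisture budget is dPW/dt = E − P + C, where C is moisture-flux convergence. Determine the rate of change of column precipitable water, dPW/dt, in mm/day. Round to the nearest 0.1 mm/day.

dPW/dt = E − P + C = 1.6 − 26.1 + (24.7) = 0.2 mm/day.

dPW/dt ≈ 0.2 mm/day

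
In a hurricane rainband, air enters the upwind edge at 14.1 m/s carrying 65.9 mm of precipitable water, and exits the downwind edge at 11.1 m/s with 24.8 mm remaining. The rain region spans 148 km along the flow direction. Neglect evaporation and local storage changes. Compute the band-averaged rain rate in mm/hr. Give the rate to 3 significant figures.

R ≈ 15.9 mm/hr

Column moisture flux per unit crosswind length is F = V × PW.
Inflow: F_in = 14.1 × 65.9 = 929.19 mm·m/s
Outflow: F_out = 11.1 × 24.8 = 275.28 mm·m/s
Steady-state rate R = (F_in − F_out)/L = (929.19 − 275.28) / 148000 m = 4.418e-03 mm/s.
R = 4.418e-03 × 3600 = 15.9 mm/hr.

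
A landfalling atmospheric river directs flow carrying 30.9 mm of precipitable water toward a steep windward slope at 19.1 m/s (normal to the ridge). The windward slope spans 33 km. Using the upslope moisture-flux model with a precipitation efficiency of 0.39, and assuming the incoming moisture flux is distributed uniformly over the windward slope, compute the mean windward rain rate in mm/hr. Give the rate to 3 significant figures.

R ≈ 25.1 mm/hr

Incoming column moisture flux per unit ridge length: F = V × PW = 19.1 × 30.9 = 590.19 mm·m/s.
Spread over the 33 km slope with efficiency ε = 0.39: R = ε·F/W = 0.39 × 590.19 / 33000 m = 6.975e-03 mm/s.
R = 6.975e-03 × 3600 = 25.1 mm/hr.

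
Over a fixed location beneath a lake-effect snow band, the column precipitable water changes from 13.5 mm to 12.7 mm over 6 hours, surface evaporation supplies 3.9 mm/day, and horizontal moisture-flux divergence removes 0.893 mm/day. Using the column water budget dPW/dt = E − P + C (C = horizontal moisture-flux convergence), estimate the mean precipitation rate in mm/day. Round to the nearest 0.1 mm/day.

P ≈ 6.2 mm/day

dPW/dt = (12.7 − 13.5) mm / (6/24 day) = -3.200 mm/day.
P = E + C − dPW/dt = 3.9 + (-0.893) − (-3.200) = 6.2 mm/day.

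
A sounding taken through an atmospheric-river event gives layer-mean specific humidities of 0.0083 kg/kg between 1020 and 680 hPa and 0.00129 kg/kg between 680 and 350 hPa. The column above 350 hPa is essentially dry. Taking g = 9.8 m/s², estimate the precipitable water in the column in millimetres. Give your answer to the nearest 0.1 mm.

PW ≈ 33.1 mm

Precipitable water is the column-integrated vapour mass per unit area: PW = (1/g) Σ q̄ Δp, with q in kg/kg and Δp in Pa (1 kg/m² of water = 1 mm).
Layer 1020–680 hPa: Δp = 340 hPa = 34000 Pa, q̄ = 0.0083 kg/kg → 0.0083 × 34000 / 9.8 = 28.80 mm
Layer 680–350 hPa: Δp = 330 hPa = 33000 Pa, q̄ = 0.00129 kg/kg → 0.00129 × 33000 / 9.8 = 4.34 mm
PW = 28.80 + 4.34 = 33.14 ≈ 33.1 mm.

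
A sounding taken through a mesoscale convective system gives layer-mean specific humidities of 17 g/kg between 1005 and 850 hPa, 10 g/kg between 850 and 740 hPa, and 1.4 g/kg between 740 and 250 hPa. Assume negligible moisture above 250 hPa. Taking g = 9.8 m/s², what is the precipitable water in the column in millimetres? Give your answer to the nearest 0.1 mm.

PW ≈ 45.1 mm

Precipitable water is the column-integrated vapour mass per unit area: PW = (1/g) Σ q̄ Δp, with q in kg/kg and Δp in Pa (1 kg/m² of water = 1 mm).
Layer 1005–850 hPa: Δp = 155 hPa = 15500 Pa, q̄ = 0.017 kg/kg → 0.017 × 15500 / 9.8 = 26.89 mm
Layer 850–740 hPa: Δp = 110 hPa = 11000 Pa, q̄ = 0.01 kg/kg → 0.01 × 11000 / 9.8 = 11.22 mm
Layer 740–250 hPa: Δp = 490 hPa = 49000 Pa, q̄ = 0.0014 kg/kg → 0.0014 × 49000 / 9.8 = 7.00 mm
PW = 26.89 + 11.22 + 7.00 = 45.11 ≈ 45.1 mm.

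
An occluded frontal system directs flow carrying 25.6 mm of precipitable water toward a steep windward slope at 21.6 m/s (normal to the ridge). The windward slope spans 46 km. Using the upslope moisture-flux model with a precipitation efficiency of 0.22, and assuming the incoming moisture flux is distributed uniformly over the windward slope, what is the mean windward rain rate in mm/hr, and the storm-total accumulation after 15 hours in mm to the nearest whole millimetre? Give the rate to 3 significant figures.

R ≈ 9.52 mm/hr; total ≈ 143 mm

Incoming column moisture flux per unit ridge length: F = V × PW = 21.6 × 25.6 = 552.96 mm·m/s.
Spread over the 46 km slope with efficiency ε = 0.22: R = ε·F/W = 0.22 × 552.96 / 46000 m = 2.645e-03 mm/s.
R = 2.645e-03 × 3600 = 9.52 mm/hr.
Over 15 h: total = 9.52 × 15 = 142.8 ≈ 143 mm.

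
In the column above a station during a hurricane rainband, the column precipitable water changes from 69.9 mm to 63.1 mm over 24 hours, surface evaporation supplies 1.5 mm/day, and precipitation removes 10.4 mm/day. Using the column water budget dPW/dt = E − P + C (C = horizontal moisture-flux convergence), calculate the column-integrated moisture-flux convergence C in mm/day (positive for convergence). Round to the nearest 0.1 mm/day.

dPW/dt = (63.1 − 69.9) mm / (24/24 day) = -6.800 mm/day.
C = dPW/dt − E + P = (-6.800) − 1.5 + 10.4 = 2.1 mm/day.

C ≈ 2.1 mm/day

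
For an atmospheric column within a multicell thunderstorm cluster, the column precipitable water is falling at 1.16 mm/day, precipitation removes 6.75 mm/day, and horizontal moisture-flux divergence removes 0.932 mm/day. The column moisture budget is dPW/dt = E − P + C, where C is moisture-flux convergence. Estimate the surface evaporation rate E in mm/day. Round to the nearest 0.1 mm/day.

dPW/dt = -1.16 mm/day.
E = dPW/dt + P − C = (-1.16) + 6.75 − (-0.932) = 6.5 mm/day.

E ≈ 6.5 mm/day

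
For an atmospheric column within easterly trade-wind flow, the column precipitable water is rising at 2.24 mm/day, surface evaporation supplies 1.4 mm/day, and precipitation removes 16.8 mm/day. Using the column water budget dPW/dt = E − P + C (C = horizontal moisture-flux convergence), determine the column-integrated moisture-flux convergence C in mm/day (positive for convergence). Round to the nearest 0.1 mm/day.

dPW/dt = +2.24 mm/day.
C = dPW/dt − E + P = (+2.24) − 1.4 + 16.8 = 17.6 mm/day.

C ≈ 17.6 mm/day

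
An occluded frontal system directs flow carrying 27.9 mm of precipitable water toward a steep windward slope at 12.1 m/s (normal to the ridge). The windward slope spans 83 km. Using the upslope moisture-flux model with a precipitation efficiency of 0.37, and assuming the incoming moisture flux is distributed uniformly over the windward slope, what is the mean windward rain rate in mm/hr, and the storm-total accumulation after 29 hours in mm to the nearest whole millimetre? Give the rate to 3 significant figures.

R ≈ 5.42 mm/hr; total ≈ 157 mm

Incoming column moisture flux per unit ridge length: F = V × PW = 12.1 × 27.9 = 337.59 mm·m/s.
Spread over the 83 km slope with efficiency ε = 0.37: R = ε·F/W = 0.37 × 337.59 / 83000 m = 1.505e-03 mm/s.
R = 1.505e-03 × 3600 = 5.42 mm/hr.
Over 29 h: total = 5.42 × 29 = 157.18 ≈ 157 mm.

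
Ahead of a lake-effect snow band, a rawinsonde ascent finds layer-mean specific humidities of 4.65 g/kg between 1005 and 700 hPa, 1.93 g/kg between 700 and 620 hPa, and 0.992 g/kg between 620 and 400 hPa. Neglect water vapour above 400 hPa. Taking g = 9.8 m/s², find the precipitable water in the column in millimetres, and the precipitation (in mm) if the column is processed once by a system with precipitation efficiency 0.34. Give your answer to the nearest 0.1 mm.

Precipitable water is the column-integrated vapour mass per unit area: PW = (1/g) Σ q̄ Δp, with q in kg/kg and Δp in Pa (1 kg/m² of water = 1 mm).
Layer 1005–700 hPa: Δp = 305 hPa = 30500 Pa, q̄ = 0.00465 kg/kg → 0.00465 × 30500 / 9.8 = 14.47 mm
Layer 700–620 hPa: Δp = 80 hPa = 8000 Pa, q̄ = 0.00193 kg/kg → 0.00193 × 8000 / 9.8 = 1.58 mm
Layer 620–400 hPa: Δp = 220 hPa = 22000 Pa, q̄ = 0.000992 kg/kg → 0.000992 × 22000 / 9.8 = 2.23 mm
PW = 14.47 + 1.58 + 2.23 = 18.28 ≈ 18.3 mm.
Precipitation = ε × PW = 0.34 × 18.3 = 6.2 mm.

PW ≈ 18.3 mm; precipitation ≈ 6.2 mm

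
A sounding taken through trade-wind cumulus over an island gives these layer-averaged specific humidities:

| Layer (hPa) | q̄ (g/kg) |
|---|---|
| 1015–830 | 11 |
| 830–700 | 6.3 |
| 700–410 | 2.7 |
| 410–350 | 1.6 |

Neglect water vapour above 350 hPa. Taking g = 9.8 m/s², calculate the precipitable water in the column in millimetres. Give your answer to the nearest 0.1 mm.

Precipitable water is the column-integrated vapour mass per unit area: PW = (1/g) Σ q̄ Δp, with q in kg/kg and Δp in Pa (1 kg/m² of water = 1 mm).
Layer 1015–830 hPa: Δp = 185 hPa = 18500 Pa, q̄ = 0.011 kg/kg → 0.011 × 18500 / 9.8 = 20.77 mm
Layer 830–700 hPa: Δp = 130 hPa = 13000 Pa, q̄ = 0.0063 kg/kg → 0.0063 × 13000 / 9.8 = 8.36 mm
Layer 700–410 hPa: Δp = 290 hPa = 29000 Pa, q̄ = 0.0027 kg/kg → 0.0027 × 29000 / 9.8 = 7.99 mm
Layer 410–350 hPa: Δp = 60 hPa = 6000 Pa, q̄ = 0.0016 kg/kg → 0.0016 × 6000 / 9.8 = 0.98 mm
PW = 20.77 + 8.36 + 7.99 + 0.98 = 38.10 ≈ 38.1 mm.

PW ≈ 38.1 mm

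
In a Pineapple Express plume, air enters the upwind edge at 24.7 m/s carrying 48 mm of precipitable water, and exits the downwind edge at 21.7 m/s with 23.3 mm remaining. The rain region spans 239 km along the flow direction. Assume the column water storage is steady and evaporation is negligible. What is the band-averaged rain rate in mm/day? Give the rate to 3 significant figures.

R ≈ 246 mm/day

Column moisture flux per unit crosswind length is F = V × PW.
Inflow: F_in = 24.7 × 48 = 1185.6 mm·m/s
Outflow: F_out = 21.7 × 23.3 = 505.61 mm·m/s
Steady-state rate R = (F_in − F_out)/L = (1185.6 − 505.61) / 239000 m = 2.845e-03 mm/s.
R = 2.845e-03 × 3600 × 24 = 246 mm/day.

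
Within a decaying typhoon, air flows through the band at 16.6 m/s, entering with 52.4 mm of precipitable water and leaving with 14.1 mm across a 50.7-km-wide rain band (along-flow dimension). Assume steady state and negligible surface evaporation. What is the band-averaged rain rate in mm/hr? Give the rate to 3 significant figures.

R ≈ 45.1 mm/hr

Column moisture flux per unit crosswind length is F = V × PW.
Inflow: F_in = 16.6 × 52.4 = 869.84 mm·m/s
Outflow: F_out = 16.6 × 14.1 = 234.06 mm·m/s
Steady-state rate R = (F_in − F_out)/L = (869.84 − 234.06) / 50700 m = 1.254e-02 mm/s.
R = 1.254e-02 × 3600 = 45.1 mm/hr.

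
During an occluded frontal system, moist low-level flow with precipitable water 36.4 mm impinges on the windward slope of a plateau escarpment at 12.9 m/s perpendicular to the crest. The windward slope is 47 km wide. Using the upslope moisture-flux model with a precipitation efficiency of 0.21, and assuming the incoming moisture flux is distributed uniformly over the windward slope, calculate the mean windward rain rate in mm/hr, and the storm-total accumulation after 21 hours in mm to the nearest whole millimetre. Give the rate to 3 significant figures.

Incoming column moisture flux per unit ridge length: F = V × PW = 12.9 × 36.4 = 469.56 mm·m/s.
Spread over the 47 km slope with efficiency ε = 0.21: R = ε·F/W = 0.21 × 469.56 / 47000 m = 2.098e-03 mm/s.
R = 2.098e-03 × 3600 = 7.55 mm/hr.
Over 21 h: total = 7.55 × 21 = 158.55 ≈ 159 mm.

R ≈ 7.55 mm/hr; total ≈ 159 mm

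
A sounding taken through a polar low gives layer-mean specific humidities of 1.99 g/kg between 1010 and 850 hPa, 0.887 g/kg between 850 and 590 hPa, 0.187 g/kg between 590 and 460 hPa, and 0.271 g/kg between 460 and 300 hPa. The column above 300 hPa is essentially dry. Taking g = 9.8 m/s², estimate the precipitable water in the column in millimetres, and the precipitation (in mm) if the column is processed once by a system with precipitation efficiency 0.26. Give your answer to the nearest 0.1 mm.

Precipitable water is the column-integrated vapour mass per unit area: PW = (1/g) Σ q̄ Δp, with q in kg/kg and Δp in Pa (1 kg/m² of water = 1 mm).
Layer 1010–850 hPa: Δp = 160 hPa = 16000 Pa, q̄ = 0.00199 kg/kg → 0.00199 × 16000 / 9.8 = 3.25 mm
Layer 850–590 hPa: Δp = 260 hPa = 26000 Pa, q̄ = 0.000887 kg/kg → 0.000887 × 26000 / 9.8 = 2.35 mm
Layer 590–460 hPa: Δp = 130 hPa = 13000 Pa, q̄ = 0.000187 kg/kg → 0.000187 × 13000 / 9.8 = 0.25 mm
Layer 460–300 hPa: Δp = 160 hPa = 16000 Pa, q̄ = 0.000271 kg/kg → 0.000271 × 16000 / 9.8 = 0.44 mm
PW = 3.25 + 2.35 + 0.25 + 0.44 = 6.29 ≈ 6.3 mm.
Precipitation = ε × PW = 0.26 × 6.3 = 1.6 mm.

PW ≈ 6.3 mm; precipitation ≈ 1.6 mm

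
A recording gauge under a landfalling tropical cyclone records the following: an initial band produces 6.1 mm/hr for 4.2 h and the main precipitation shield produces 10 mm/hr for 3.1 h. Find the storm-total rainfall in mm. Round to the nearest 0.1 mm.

total ≈ 56.6 mm

Total = Σ Rᵢ Δtᵢ = 6.1 × 4.2 + 10 × 3.1
      = 25.62 + 31 = 56.6 mm.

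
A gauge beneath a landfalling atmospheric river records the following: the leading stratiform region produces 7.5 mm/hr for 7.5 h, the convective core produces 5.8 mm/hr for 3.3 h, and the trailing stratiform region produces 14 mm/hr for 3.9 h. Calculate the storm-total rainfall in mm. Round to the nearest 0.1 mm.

Total = Σ Rᵢ Δtᵢ = 7.5 × 7.5 + 5.8 × 3.3 + 14 × 3.9
      = 56.25 + 19.14 + 54.6 = 130.0 mm.

total ≈ 130.0 mm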